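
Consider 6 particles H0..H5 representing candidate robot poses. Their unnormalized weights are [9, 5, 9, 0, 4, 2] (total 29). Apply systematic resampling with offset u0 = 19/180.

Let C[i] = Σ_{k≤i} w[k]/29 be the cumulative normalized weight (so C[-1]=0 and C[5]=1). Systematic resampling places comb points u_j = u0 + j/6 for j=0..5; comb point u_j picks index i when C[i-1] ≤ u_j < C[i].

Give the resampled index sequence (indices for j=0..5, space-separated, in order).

0 0 1 2 2 5

C = [9/29, 14/29, 23/29, 23/29, 27/29, 1]
j=0: u_0=19/180 ∈ [0, 9/29) → index 0
j=1: u_1=49/180 ∈ [0, 9/29) → index 0
j=2: u_2=79/180 ∈ [9/29, 14/29) → index 1
j=3: u_3=109/180 ∈ [14/29, 23/29) → index 2
j=4: u_4=139/180 ∈ [14/29, 23/29) → index 2
j=5: u_5=169/180 ∈ [27/29, 1) → index 5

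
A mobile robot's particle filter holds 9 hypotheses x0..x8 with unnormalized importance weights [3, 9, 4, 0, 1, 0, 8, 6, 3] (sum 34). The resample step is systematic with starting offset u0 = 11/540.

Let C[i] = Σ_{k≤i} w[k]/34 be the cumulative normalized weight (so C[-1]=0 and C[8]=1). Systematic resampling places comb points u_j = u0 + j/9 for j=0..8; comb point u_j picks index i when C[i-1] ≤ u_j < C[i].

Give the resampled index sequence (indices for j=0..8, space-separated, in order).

C = [3/34, 6/17, 8/17, 8/17, 1/2, 1/2, 25/34, 31/34, 1]
j=0: u_0=11/540 ∈ [0, 3/34) → index 0
j=1: u_1=71/540 ∈ [3/34, 6/17) → index 1
j=2: u_2=131/540 ∈ [3/34, 6/17) → index 1
j=3: u_3=191/540 ∈ [6/17, 8/17) → index 2
j=4: u_4=251/540 ∈ [6/17, 8/17) → index 2
j=5: u_5=311/540 ∈ [1/2, 25/34) → index 6
j=6: u_6=371/540 ∈ [1/2, 25/34) → index 6
j=7: u_7=431/540 ∈ [25/34, 31/34) → index 7
j=8: u_8=491/540 ∈ [25/34, 31/34) → index 7

0 1 1 2 2 6 6 7 7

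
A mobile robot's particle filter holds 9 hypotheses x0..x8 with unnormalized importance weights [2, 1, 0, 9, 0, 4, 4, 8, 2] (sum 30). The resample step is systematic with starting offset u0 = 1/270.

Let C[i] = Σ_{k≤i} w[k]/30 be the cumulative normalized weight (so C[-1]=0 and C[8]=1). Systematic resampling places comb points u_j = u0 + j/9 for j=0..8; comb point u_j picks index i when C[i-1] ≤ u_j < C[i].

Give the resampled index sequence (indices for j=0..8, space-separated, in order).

C = [1/15, 1/10, 1/10, 2/5, 2/5, 8/15, 2/3, 14/15, 1]
j=0: u_0=1/270 ∈ [0, 1/15) → index 0
j=1: u_1=31/270 ∈ [1/10, 2/5) → index 3
j=2: u_2=61/270 ∈ [1/10, 2/5) → index 3
j=3: u_3=91/270 ∈ [1/10, 2/5) → index 3
j=4: u_4=121/270 ∈ [2/5, 8/15) → index 5
j=5: u_5=151/270 ∈ [8/15, 2/3) → index 6
j=6: u_6=181/270 ∈ [2/3, 14/15) → index 7
j=7: u_7=211/270 ∈ [2/3, 14/15) → index 7
j=8: u_8=241/270 ∈ [2/3, 14/15) → index 7

0 3 3 3 5 6 7 7 7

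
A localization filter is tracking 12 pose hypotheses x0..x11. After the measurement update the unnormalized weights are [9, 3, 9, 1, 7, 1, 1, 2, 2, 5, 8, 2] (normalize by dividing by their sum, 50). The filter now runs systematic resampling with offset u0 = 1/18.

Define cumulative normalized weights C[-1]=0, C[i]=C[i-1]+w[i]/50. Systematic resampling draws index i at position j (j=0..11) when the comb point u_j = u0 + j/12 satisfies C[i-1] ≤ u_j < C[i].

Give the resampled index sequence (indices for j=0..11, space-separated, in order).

C = [9/50, 6/25, 21/50, 11/25, 29/50, 3/5, 31/50, 33/50, 7/10, 4/5, 24/25, 1]
j=0: u_0=1/18 ∈ [0, 9/50) → index 0
j=1: u_1=5/36 ∈ [0, 9/50) → index 0
j=2: u_2=2/9 ∈ [9/50, 6/25) → index 1
j=3: u_3=11/36 ∈ [6/25, 21/50) → index 2
j=4: u_4=7/18 ∈ [6/25, 21/50) → index 2
j=5: u_5=17/36 ∈ [11/25, 29/50) → index 4
j=6: u_6=5/9 ∈ [11/25, 29/50) → index 4
j=7: u_7=23/36 ∈ [31/50, 33/50) → index 7
j=8: u_8=13/18 ∈ [7/10, 4/5) → index 9
j=9: u_9=29/36 ∈ [4/5, 24/25) → index 10
j=10: u_10=8/9 ∈ [4/5, 24/25) → index 10
j=11: u_11=35/36 ∈ [24/25, 1) → index 11

0 0 1 2 2 4 4 7 9 10 10 11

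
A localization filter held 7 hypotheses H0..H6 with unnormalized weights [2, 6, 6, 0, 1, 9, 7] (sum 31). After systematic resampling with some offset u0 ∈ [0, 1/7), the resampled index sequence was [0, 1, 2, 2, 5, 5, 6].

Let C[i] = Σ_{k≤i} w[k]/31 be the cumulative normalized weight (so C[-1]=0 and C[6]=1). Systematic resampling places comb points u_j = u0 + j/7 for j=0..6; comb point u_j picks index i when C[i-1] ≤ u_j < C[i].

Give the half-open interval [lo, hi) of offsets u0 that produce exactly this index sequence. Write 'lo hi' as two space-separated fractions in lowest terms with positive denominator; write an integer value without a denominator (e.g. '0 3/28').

C = [2/31, 8/31, 14/31, 14/31, 15/31, 24/31, 1]
j=0 picked index 0: u0 ∈ [0, 2/31)
j=1 picked index 1: u0 ∈ [-17/217, 25/217)
j=2 picked index 2: u0 ∈ [-6/217, 36/217)
j=3 picked index 2: u0 ∈ [-37/217, 5/217)
j=4 picked index 5: u0 ∈ [-19/217, 44/217)
j=5 picked index 5: u0 ∈ [-50/217, 13/217)
j=6 picked index 6: u0 ∈ [-18/217, 1/7)
intersection: [0, 5/217)

0 5/217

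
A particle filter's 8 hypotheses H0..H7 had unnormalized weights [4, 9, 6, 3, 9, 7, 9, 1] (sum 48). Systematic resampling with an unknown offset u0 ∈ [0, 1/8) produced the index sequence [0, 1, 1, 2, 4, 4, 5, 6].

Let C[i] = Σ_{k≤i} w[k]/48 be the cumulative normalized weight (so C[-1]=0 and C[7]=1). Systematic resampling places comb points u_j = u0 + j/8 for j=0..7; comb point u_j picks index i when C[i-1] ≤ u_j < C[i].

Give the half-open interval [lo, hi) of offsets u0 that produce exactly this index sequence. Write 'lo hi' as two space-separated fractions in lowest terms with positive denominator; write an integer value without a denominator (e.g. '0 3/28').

C = [1/12, 13/48, 19/48, 11/24, 31/48, 19/24, 47/48, 1]
j=0 picked index 0: u0 ∈ [0, 1/12)
j=1 picked index 1: u0 ∈ [-1/24, 7/48)
j=2 picked index 1: u0 ∈ [-1/6, 1/48)
j=3 picked index 2: u0 ∈ [-5/48, 1/48)
j=4 picked index 4: u0 ∈ [-1/24, 7/48)
j=5 picked index 4: u0 ∈ [-1/6, 1/48)
j=6 picked index 5: u0 ∈ [-5/48, 1/24)
j=7 picked index 6: u0 ∈ [-1/12, 5/48)
intersection: [0, 1/48)

0 1/48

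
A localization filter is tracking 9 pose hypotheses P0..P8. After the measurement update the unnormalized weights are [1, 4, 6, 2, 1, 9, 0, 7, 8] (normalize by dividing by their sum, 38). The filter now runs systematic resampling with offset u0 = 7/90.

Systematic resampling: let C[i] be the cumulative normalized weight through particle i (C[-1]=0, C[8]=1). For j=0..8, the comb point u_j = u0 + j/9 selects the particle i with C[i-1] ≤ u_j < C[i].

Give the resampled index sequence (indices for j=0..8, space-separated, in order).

C = [1/38, 5/38, 11/38, 13/38, 7/19, 23/38, 23/38, 15/19, 1]
j=0: u_0=7/90 ∈ [1/38, 5/38) → index 1
j=1: u_1=17/90 ∈ [5/38, 11/38) → index 2
j=2: u_2=3/10 ∈ [11/38, 13/38) → index 3
j=3: u_3=37/90 ∈ [7/19, 23/38) → index 5
j=4: u_4=47/90 ∈ [7/19, 23/38) → index 5
j=5: u_5=19/30 ∈ [23/38, 15/19) → index 7
j=6: u_6=67/90 ∈ [23/38, 15/19) → index 7
j=7: u_7=77/90 ∈ [15/19, 1) → index 8
j=8: u_8=29/30 ∈ [15/19, 1) → index 8

1 2 3 5 5 7 7 8 8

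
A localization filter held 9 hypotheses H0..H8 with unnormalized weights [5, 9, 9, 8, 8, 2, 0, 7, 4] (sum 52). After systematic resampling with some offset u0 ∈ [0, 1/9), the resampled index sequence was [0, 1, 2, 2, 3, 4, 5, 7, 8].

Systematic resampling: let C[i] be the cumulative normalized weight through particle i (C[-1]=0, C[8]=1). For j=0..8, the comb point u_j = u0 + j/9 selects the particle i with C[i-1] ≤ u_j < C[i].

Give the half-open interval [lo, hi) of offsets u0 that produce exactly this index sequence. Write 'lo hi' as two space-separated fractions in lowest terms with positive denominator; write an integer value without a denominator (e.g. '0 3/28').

C = [5/52, 7/26, 23/52, 31/52, 3/4, 41/52, 41/52, 12/13, 1]
j=0 picked index 0: u0 ∈ [0, 5/52)
j=1 picked index 1: u0 ∈ [-7/468, 37/234)
j=2 picked index 2: u0 ∈ [11/234, 103/468)
j=3 picked index 2: u0 ∈ [-5/78, 17/156)
j=4 picked index 3: u0 ∈ [-1/468, 71/468)
j=5 picked index 4: u0 ∈ [19/468, 7/36)
j=6 picked index 5: u0 ∈ [1/12, 19/156)
j=7 picked index 7: u0 ∈ [5/468, 17/117)
j=8 picked index 8: u0 ∈ [4/117, 1/9)
intersection: [1/12, 5/52)

1/12 5/52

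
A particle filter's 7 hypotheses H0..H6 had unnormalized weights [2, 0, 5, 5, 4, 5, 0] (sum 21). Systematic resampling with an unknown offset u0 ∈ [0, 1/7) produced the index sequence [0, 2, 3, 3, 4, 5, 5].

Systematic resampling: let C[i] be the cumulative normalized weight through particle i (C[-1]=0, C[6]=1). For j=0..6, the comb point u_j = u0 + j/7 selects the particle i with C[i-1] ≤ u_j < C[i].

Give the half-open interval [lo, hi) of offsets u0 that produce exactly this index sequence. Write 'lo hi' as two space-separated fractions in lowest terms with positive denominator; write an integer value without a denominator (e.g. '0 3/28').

1/21 2/21

C = [2/21, 2/21, 1/3, 4/7, 16/21, 1, 1]
j=0 picked index 0: u0 ∈ [0, 2/21)
j=1 picked index 2: u0 ∈ [-1/21, 4/21)
j=2 picked index 3: u0 ∈ [1/21, 2/7)
j=3 picked index 3: u0 ∈ [-2/21, 1/7)
j=4 picked index 4: u0 ∈ [0, 4/21)
j=5 picked index 5: u0 ∈ [1/21, 2/7)
j=6 picked index 5: u0 ∈ [-2/21, 1/7)
intersection: [1/21, 2/21)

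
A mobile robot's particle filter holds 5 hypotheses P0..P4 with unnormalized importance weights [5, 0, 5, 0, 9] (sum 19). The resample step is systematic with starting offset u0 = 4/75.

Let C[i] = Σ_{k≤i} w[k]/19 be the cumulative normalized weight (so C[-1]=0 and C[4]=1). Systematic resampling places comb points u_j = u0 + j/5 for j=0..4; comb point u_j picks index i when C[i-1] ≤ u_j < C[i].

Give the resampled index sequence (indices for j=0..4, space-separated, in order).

0 0 2 4 4

C = [5/19, 5/19, 10/19, 10/19, 1]
j=0: u_0=4/75 ∈ [0, 5/19) → index 0
j=1: u_1=19/75 ∈ [0, 5/19) → index 0
j=2: u_2=34/75 ∈ [5/19, 10/19) → index 2
j=3: u_3=49/75 ∈ [10/19, 1) → index 4
j=4: u_4=64/75 ∈ [10/19, 1) → index 4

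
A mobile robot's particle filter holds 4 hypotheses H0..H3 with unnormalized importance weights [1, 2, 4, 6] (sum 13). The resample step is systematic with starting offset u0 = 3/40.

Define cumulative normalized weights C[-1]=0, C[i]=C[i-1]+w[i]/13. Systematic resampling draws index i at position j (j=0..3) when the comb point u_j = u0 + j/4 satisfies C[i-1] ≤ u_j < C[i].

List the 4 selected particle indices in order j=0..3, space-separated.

C = [1/13, 3/13, 7/13, 1]
j=0: u_0=3/40 ∈ [0, 1/13) → index 0
j=1: u_1=13/40 ∈ [3/13, 7/13) → index 2
j=2: u_2=23/40 ∈ [7/13, 1) → index 3
j=3: u_3=33/40 ∈ [7/13, 1) → index 3

0 2 3 3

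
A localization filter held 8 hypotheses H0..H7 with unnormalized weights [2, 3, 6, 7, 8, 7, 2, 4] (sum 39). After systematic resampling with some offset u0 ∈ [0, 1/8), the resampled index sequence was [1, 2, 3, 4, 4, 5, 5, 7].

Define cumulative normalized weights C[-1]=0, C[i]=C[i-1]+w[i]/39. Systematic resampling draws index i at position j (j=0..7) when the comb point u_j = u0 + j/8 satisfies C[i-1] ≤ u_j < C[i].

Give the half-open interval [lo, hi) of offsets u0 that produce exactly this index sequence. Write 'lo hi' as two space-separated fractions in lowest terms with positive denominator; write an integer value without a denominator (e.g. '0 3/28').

9/104 5/52

C = [2/39, 5/39, 11/39, 6/13, 2/3, 11/13, 35/39, 1]
j=0 picked index 1: u0 ∈ [2/39, 5/39)
j=1 picked index 2: u0 ∈ [1/312, 49/312)
j=2 picked index 3: u0 ∈ [5/156, 11/52)
j=3 picked index 4: u0 ∈ [9/104, 7/24)
j=4 picked index 4: u0 ∈ [-1/26, 1/6)
j=5 picked index 5: u0 ∈ [1/24, 23/104)
j=6 picked index 5: u0 ∈ [-1/12, 5/52)
j=7 picked index 7: u0 ∈ [7/312, 1/8)
intersection: [9/104, 5/52)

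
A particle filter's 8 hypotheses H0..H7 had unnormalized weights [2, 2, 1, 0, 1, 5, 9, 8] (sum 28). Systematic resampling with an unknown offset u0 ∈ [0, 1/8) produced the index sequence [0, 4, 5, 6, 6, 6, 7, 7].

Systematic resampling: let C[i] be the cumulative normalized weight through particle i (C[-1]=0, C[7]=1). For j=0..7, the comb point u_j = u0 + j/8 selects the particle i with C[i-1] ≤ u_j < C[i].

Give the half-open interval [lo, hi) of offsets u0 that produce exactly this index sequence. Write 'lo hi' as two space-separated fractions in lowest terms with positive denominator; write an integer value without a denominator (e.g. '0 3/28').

C = [1/14, 1/7, 5/28, 5/28, 3/14, 11/28, 5/7, 1]
j=0 picked index 0: u0 ∈ [0, 1/14)
j=1 picked index 4: u0 ∈ [3/56, 5/56)
j=2 picked index 5: u0 ∈ [-1/28, 1/7)
j=3 picked index 6: u0 ∈ [1/56, 19/56)
j=4 picked index 6: u0 ∈ [-3/28, 3/14)
j=5 picked index 6: u0 ∈ [-13/56, 5/56)
j=6 picked index 7: u0 ∈ [-1/28, 1/4)
j=7 picked index 7: u0 ∈ [-9/56, 1/8)
intersection: [3/56, 1/14)

3/56 1/14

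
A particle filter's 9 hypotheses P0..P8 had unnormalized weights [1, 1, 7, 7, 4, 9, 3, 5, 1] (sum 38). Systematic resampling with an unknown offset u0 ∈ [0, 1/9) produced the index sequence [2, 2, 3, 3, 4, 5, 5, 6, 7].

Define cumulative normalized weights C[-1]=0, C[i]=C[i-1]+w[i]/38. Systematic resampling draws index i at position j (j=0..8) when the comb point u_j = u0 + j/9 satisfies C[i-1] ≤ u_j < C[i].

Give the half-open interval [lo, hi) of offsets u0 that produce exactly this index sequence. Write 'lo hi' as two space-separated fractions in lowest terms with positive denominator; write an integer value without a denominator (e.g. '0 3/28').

C = [1/38, 1/19, 9/38, 8/19, 10/19, 29/38, 16/19, 37/38, 1]
j=0 picked index 2: u0 ∈ [1/19, 9/38)
j=1 picked index 2: u0 ∈ [-10/171, 43/342)
j=2 picked index 3: u0 ∈ [5/342, 34/171)
j=3 picked index 3: u0 ∈ [-11/114, 5/57)
j=4 picked index 4: u0 ∈ [-4/171, 14/171)
j=5 picked index 5: u0 ∈ [-5/171, 71/342)
j=6 picked index 5: u0 ∈ [-8/57, 11/114)
j=7 picked index 6: u0 ∈ [-5/342, 11/171)
j=8 picked index 7: u0 ∈ [-8/171, 29/342)
intersection: [1/19, 11/171)

1/19 11/171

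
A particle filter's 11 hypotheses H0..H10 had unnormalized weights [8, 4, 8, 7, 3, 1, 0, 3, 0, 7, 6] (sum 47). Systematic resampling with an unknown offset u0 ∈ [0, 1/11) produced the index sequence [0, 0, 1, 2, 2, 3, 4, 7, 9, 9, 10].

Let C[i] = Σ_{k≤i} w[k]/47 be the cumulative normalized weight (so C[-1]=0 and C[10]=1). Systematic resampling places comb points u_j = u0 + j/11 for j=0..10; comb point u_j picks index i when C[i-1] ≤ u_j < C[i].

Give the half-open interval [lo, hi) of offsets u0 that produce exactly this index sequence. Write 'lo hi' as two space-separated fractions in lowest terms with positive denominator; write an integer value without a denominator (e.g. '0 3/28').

C = [8/47, 12/47, 20/47, 27/47, 30/47, 31/47, 31/47, 34/47, 34/47, 41/47, 1]
j=0 picked index 0: u0 ∈ [0, 8/47)
j=1 picked index 0: u0 ∈ [-1/11, 41/517)
j=2 picked index 1: u0 ∈ [-6/517, 38/517)
j=3 picked index 2: u0 ∈ [-9/517, 79/517)
j=4 picked index 2: u0 ∈ [-56/517, 32/517)
j=5 picked index 3: u0 ∈ [-15/517, 62/517)
j=6 picked index 4: u0 ∈ [15/517, 48/517)
j=7 picked index 7: u0 ∈ [12/517, 45/517)
j=8 picked index 9: u0 ∈ [-2/517, 75/517)
j=9 picked index 9: u0 ∈ [-49/517, 28/517)
j=10 picked index 10: u0 ∈ [-19/517, 1/11)
intersection: [15/517, 28/517)

15/517 28/517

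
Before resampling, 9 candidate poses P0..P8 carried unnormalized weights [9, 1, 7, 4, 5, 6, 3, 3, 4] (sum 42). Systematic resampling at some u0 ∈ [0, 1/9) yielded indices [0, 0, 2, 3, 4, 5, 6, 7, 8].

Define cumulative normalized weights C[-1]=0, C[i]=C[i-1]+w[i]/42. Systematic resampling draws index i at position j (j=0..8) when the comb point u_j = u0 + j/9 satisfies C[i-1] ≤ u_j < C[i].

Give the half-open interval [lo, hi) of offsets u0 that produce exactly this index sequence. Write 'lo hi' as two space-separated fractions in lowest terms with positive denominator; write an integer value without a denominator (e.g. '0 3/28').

2/21 13/126

C = [3/14, 5/21, 17/42, 1/2, 13/21, 16/21, 5/6, 19/21, 1]
j=0 picked index 0: u0 ∈ [0, 3/14)
j=1 picked index 0: u0 ∈ [-1/9, 13/126)
j=2 picked index 2: u0 ∈ [1/63, 23/126)
j=3 picked index 3: u0 ∈ [1/14, 1/6)
j=4 picked index 4: u0 ∈ [1/18, 11/63)
j=5 picked index 5: u0 ∈ [4/63, 13/63)
j=6 picked index 6: u0 ∈ [2/21, 1/6)
j=7 picked index 7: u0 ∈ [1/18, 8/63)
j=8 picked index 8: u0 ∈ [1/63, 1/9)
intersection: [2/21, 13/126)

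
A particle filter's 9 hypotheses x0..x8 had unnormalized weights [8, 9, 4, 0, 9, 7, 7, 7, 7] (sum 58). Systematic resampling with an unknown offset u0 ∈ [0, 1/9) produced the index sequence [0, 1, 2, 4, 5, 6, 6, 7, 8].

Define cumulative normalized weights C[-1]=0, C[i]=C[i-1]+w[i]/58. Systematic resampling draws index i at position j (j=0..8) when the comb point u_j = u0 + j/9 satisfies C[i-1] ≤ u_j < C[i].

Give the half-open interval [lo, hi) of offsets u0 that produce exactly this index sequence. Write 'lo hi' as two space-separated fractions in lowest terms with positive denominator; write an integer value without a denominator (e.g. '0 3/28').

C = [4/29, 17/58, 21/58, 21/58, 15/29, 37/58, 22/29, 51/58, 1]
j=0 picked index 0: u0 ∈ [0, 4/29)
j=1 picked index 1: u0 ∈ [7/261, 95/522)
j=2 picked index 2: u0 ∈ [37/522, 73/522)
j=3 picked index 4: u0 ∈ [5/174, 16/87)
j=4 picked index 5: u0 ∈ [19/261, 101/522)
j=5 picked index 6: u0 ∈ [43/522, 53/261)
j=6 picked index 6: u0 ∈ [-5/174, 8/87)
j=7 picked index 7: u0 ∈ [-5/261, 53/522)
j=8 picked index 8: u0 ∈ [-5/522, 1/9)
intersection: [43/522, 8/87)

43/522 8/87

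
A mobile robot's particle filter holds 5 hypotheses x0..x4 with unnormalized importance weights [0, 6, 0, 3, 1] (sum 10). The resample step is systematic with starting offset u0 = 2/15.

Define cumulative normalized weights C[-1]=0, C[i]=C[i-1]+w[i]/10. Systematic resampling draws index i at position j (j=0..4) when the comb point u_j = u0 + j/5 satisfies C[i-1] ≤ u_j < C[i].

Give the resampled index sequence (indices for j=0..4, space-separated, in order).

1 1 1 3 4

C = [0, 3/5, 3/5, 9/10, 1]
j=0: u_0=2/15 ∈ [0, 3/5) → index 1
j=1: u_1=1/3 ∈ [0, 3/5) → index 1
j=2: u_2=8/15 ∈ [0, 3/5) → index 1
j=3: u_3=11/15 ∈ [3/5, 9/10) → index 3
j=4: u_4=14/15 ∈ [9/10, 1) → index 4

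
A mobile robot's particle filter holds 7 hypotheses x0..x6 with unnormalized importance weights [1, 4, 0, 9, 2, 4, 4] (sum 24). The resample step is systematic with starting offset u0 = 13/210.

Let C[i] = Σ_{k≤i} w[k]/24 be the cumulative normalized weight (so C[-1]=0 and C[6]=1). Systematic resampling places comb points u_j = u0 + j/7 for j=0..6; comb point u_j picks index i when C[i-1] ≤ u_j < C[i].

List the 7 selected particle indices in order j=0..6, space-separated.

1 1 3 3 4 5 6

C = [1/24, 5/24, 5/24, 7/12, 2/3, 5/6, 1]
j=0: u_0=13/210 ∈ [1/24, 5/24) → index 1
j=1: u_1=43/210 ∈ [1/24, 5/24) → index 1
j=2: u_2=73/210 ∈ [5/24, 7/12) → index 3
j=3: u_3=103/210 ∈ [5/24, 7/12) → index 3
j=4: u_4=19/30 ∈ [7/12, 2/3) → index 4
j=5: u_5=163/210 ∈ [2/3, 5/6) → index 5
j=6: u_6=193/210 ∈ [5/6, 1) → index 6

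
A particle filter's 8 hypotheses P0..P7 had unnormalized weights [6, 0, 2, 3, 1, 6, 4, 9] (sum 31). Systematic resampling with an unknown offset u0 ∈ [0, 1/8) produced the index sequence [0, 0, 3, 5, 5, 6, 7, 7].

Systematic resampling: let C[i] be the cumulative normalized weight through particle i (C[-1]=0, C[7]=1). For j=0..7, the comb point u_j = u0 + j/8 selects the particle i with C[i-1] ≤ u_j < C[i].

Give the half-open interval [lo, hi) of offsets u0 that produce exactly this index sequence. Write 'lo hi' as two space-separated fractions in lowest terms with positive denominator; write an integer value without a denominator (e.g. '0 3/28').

C = [6/31, 6/31, 8/31, 11/31, 12/31, 18/31, 22/31, 1]
j=0 picked index 0: u0 ∈ [0, 6/31)
j=1 picked index 0: u0 ∈ [-1/8, 17/248)
j=2 picked index 3: u0 ∈ [1/124, 13/124)
j=3 picked index 5: u0 ∈ [3/248, 51/248)
j=4 picked index 5: u0 ∈ [-7/62, 5/62)
j=5 picked index 6: u0 ∈ [-11/248, 21/248)
j=6 picked index 7: u0 ∈ [-5/124, 1/4)
j=7 picked index 7: u0 ∈ [-41/248, 1/8)
intersection: [3/248, 17/248)

3/248 17/248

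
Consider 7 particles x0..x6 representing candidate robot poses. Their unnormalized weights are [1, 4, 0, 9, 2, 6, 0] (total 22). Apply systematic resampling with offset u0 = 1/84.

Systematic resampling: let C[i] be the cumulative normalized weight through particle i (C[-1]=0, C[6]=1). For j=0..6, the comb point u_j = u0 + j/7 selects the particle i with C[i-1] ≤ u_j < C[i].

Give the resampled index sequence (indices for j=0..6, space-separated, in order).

C = [1/22, 5/22, 5/22, 7/11, 8/11, 1, 1]
j=0: u_0=1/84 ∈ [0, 1/22) → index 0
j=1: u_1=13/84 ∈ [1/22, 5/22) → index 1
j=2: u_2=25/84 ∈ [5/22, 7/11) → index 3
j=3: u_3=37/84 ∈ [5/22, 7/11) → index 3
j=4: u_4=7/12 ∈ [5/22, 7/11) → index 3
j=5: u_5=61/84 ∈ [7/11, 8/11) → index 4
j=6: u_6=73/84 ∈ [8/11, 1) → index 5

0 1 3 3 3 4 5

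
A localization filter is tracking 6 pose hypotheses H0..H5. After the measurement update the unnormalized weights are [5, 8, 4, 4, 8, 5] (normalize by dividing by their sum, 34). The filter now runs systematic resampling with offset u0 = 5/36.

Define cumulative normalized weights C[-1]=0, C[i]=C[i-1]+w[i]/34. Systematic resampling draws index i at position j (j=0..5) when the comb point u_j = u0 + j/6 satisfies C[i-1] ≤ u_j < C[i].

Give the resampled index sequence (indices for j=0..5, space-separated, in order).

0 1 2 4 4 5

C = [5/34, 13/34, 1/2, 21/34, 29/34, 1]
j=0: u_0=5/36 ∈ [0, 5/34) → index 0
j=1: u_1=11/36 ∈ [5/34, 13/34) → index 1
j=2: u_2=17/36 ∈ [13/34, 1/2) → index 2
j=3: u_3=23/36 ∈ [21/34, 29/34) → index 4
j=4: u_4=29/36 ∈ [21/34, 29/34) → index 4
j=5: u_5=35/36 ∈ [29/34, 1) → index 5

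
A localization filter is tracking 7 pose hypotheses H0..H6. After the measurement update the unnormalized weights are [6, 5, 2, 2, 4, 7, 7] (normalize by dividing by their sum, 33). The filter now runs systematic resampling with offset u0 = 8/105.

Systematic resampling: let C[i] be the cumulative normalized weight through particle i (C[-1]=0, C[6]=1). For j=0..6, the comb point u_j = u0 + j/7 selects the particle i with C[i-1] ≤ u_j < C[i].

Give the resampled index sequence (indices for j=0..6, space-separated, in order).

C = [2/11, 1/3, 13/33, 5/11, 19/33, 26/33, 1]
j=0: u_0=8/105 ∈ [0, 2/11) → index 0
j=1: u_1=23/105 ∈ [2/11, 1/3) → index 1
j=2: u_2=38/105 ∈ [1/3, 13/33) → index 2
j=3: u_3=53/105 ∈ [5/11, 19/33) → index 4
j=4: u_4=68/105 ∈ [19/33, 26/33) → index 5
j=5: u_5=83/105 ∈ [26/33, 1) → index 6
j=6: u_6=14/15 ∈ [26/33, 1) → index 6

0 1 2 4 5 6 6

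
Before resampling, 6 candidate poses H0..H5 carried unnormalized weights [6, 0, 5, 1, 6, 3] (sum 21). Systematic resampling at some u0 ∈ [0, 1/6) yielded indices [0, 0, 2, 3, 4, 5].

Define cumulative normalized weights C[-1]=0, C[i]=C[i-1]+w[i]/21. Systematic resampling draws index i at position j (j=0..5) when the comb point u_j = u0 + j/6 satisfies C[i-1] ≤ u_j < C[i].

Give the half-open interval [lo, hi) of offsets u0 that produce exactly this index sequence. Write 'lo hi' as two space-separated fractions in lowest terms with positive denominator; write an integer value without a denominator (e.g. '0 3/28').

1/42 1/14

C = [2/7, 2/7, 11/21, 4/7, 6/7, 1]
j=0 picked index 0: u0 ∈ [0, 2/7)
j=1 picked index 0: u0 ∈ [-1/6, 5/42)
j=2 picked index 2: u0 ∈ [-1/21, 4/21)
j=3 picked index 3: u0 ∈ [1/42, 1/14)
j=4 picked index 4: u0 ∈ [-2/21, 4/21)
j=5 picked index 5: u0 ∈ [1/42, 1/6)
intersection: [1/42, 1/14)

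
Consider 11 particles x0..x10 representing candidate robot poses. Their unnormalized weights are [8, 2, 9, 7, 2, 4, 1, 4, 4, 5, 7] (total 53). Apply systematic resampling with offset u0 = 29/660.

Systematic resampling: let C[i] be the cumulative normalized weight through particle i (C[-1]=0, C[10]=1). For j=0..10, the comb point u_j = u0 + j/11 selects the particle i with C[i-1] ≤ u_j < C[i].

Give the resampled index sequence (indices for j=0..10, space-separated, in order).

0 0 2 2 3 4 5 7 8 9 10

C = [8/53, 10/53, 19/53, 26/53, 28/53, 32/53, 33/53, 37/53, 41/53, 46/53, 1]
j=0: u_0=29/660 ∈ [0, 8/53) → index 0
j=1: u_1=89/660 ∈ [0, 8/53) → index 0
j=2: u_2=149/660 ∈ [10/53, 19/53) → index 2
j=3: u_3=19/60 ∈ [10/53, 19/53) → index 2
j=4: u_4=269/660 ∈ [19/53, 26/53) → index 3
j=5: u_5=329/660 ∈ [26/53, 28/53) → index 4
j=6: u_6=389/660 ∈ [28/53, 32/53) → index 5
j=7: u_7=449/660 ∈ [33/53, 37/53) → index 7
j=8: u_8=509/660 ∈ [37/53, 41/53) → index 8
j=9: u_9=569/660 ∈ [41/53, 46/53) → index 9
j=10: u_10=629/660 ∈ [46/53, 1) → index 10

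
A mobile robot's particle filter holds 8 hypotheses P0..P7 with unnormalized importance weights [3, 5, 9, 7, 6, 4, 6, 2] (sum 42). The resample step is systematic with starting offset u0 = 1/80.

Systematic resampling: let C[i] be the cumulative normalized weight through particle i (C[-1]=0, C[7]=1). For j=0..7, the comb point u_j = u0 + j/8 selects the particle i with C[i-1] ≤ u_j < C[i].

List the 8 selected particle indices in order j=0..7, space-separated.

0 1 2 2 3 4 5 6

C = [1/14, 4/21, 17/42, 4/7, 5/7, 17/21, 20/21, 1]
j=0: u_0=1/80 ∈ [0, 1/14) → index 0
j=1: u_1=11/80 ∈ [1/14, 4/21) → index 1
j=2: u_2=21/80 ∈ [4/21, 17/42) → index 2
j=3: u_3=31/80 ∈ [4/21, 17/42) → index 2
j=4: u_4=41/80 ∈ [17/42, 4/7) → index 3
j=5: u_5=51/80 ∈ [4/7, 5/7) → index 4
j=6: u_6=61/80 ∈ [5/7, 17/21) → index 5
j=7: u_7=71/80 ∈ [17/21, 20/21) → index 6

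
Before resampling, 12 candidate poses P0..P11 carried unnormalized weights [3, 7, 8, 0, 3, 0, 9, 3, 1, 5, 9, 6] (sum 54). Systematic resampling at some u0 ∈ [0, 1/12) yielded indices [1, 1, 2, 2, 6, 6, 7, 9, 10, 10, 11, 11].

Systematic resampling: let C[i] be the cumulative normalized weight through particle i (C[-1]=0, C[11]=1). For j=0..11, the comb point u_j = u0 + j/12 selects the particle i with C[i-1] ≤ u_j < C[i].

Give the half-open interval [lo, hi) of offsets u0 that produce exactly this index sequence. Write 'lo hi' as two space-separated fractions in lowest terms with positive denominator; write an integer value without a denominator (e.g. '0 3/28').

1/18 1/12

C = [1/18, 5/27, 1/3, 1/3, 7/18, 7/18, 5/9, 11/18, 17/27, 13/18, 8/9, 1]
j=0 picked index 1: u0 ∈ [1/18, 5/27)
j=1 picked index 1: u0 ∈ [-1/36, 11/108)
j=2 picked index 2: u0 ∈ [1/54, 1/6)
j=3 picked index 2: u0 ∈ [-7/108, 1/12)
j=4 picked index 6: u0 ∈ [1/18, 2/9)
j=5 picked index 6: u0 ∈ [-1/36, 5/36)
j=6 picked index 7: u0 ∈ [1/18, 1/9)
j=7 picked index 9: u0 ∈ [5/108, 5/36)
j=8 picked index 10: u0 ∈ [1/18, 2/9)
j=9 picked index 10: u0 ∈ [-1/36, 5/36)
j=10 picked index 11: u0 ∈ [1/18, 1/6)
j=11 picked index 11: u0 ∈ [-1/36, 1/12)
intersection: [1/18, 1/12)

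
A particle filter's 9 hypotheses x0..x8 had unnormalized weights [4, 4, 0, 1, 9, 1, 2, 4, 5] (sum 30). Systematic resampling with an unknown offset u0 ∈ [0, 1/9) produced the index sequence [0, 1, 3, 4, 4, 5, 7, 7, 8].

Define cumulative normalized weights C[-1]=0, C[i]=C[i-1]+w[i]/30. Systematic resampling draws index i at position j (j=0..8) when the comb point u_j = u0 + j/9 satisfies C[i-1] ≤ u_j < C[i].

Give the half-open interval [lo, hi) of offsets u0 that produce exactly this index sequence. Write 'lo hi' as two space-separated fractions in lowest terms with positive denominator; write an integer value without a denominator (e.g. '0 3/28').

C = [2/15, 4/15, 4/15, 3/10, 3/5, 19/30, 7/10, 5/6, 1]
j=0 picked index 0: u0 ∈ [0, 2/15)
j=1 picked index 1: u0 ∈ [1/45, 7/45)
j=2 picked index 3: u0 ∈ [2/45, 7/90)
j=3 picked index 4: u0 ∈ [-1/30, 4/15)
j=4 picked index 4: u0 ∈ [-13/90, 7/45)
j=5 picked index 5: u0 ∈ [2/45, 7/90)
j=6 picked index 7: u0 ∈ [1/30, 1/6)
j=7 picked index 7: u0 ∈ [-7/90, 1/18)
j=8 picked index 8: u0 ∈ [-1/18, 1/9)
intersection: [2/45, 1/18)

2/45 1/18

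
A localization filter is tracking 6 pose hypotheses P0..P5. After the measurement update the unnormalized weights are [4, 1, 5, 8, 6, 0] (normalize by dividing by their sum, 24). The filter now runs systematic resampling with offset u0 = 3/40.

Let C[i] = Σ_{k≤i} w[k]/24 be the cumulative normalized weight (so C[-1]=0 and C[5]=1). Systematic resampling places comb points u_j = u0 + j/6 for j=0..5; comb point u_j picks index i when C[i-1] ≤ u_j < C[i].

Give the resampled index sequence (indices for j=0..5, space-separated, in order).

0 2 2 3 3 4

C = [1/6, 5/24, 5/12, 3/4, 1, 1]
j=0: u_0=3/40 ∈ [0, 1/6) → index 0
j=1: u_1=29/120 ∈ [5/24, 5/12) → index 2
j=2: u_2=49/120 ∈ [5/24, 5/12) → index 2
j=3: u_3=23/40 ∈ [5/12, 3/4) → index 3
j=4: u_4=89/120 ∈ [5/12, 3/4) → index 3
j=5: u_5=109/120 ∈ [3/4, 1) → index 4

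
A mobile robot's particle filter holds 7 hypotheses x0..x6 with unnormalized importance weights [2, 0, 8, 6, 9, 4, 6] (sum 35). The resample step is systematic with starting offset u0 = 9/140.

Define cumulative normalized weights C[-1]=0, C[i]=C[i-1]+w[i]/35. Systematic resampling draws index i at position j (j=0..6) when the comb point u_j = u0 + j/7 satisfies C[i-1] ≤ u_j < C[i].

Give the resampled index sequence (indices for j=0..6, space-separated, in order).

C = [2/35, 2/35, 2/7, 16/35, 5/7, 29/35, 1]
j=0: u_0=9/140 ∈ [2/35, 2/7) → index 2
j=1: u_1=29/140 ∈ [2/35, 2/7) → index 2
j=2: u_2=7/20 ∈ [2/7, 16/35) → index 3
j=3: u_3=69/140 ∈ [16/35, 5/7) → index 4
j=4: u_4=89/140 ∈ [16/35, 5/7) → index 4
j=5: u_5=109/140 ∈ [5/7, 29/35) → index 5
j=6: u_6=129/140 ∈ [29/35, 1) → index 6

2 2 3 4 4 5 6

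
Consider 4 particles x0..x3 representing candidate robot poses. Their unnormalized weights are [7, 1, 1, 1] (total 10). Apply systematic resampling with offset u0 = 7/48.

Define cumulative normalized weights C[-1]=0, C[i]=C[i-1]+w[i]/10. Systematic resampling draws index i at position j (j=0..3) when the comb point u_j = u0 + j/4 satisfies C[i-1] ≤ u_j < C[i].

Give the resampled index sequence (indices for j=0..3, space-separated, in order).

C = [7/10, 4/5, 9/10, 1]
j=0: u_0=7/48 ∈ [0, 7/10) → index 0
j=1: u_1=19/48 ∈ [0, 7/10) → index 0
j=2: u_2=31/48 ∈ [0, 7/10) → index 0
j=3: u_3=43/48 ∈ [4/5, 9/10) → index 2

0 0 0 2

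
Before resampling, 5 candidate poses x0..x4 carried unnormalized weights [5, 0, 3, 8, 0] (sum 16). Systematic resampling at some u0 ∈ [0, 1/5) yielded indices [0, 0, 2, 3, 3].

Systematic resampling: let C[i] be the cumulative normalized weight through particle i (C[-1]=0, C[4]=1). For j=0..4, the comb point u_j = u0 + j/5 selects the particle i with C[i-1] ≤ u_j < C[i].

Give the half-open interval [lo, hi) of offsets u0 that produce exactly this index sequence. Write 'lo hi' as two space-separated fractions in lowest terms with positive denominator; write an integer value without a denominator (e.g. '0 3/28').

0 1/10

C = [5/16, 5/16, 1/2, 1, 1]
j=0 picked index 0: u0 ∈ [0, 5/16)
j=1 picked index 0: u0 ∈ [-1/5, 9/80)
j=2 picked index 2: u0 ∈ [-7/80, 1/10)
j=3 picked index 3: u0 ∈ [-1/10, 2/5)
j=4 picked index 3: u0 ∈ [-3/10, 1/5)
intersection: [0, 1/10)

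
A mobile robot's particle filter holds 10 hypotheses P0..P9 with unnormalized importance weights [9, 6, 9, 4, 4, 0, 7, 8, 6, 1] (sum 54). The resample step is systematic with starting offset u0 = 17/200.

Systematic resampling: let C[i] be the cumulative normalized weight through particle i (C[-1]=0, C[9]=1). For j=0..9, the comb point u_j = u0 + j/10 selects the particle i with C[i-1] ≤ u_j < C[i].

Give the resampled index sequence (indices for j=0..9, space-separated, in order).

C = [1/6, 5/18, 4/9, 14/27, 16/27, 16/27, 13/18, 47/54, 53/54, 1]
j=0: u_0=17/200 ∈ [0, 1/6) → index 0
j=1: u_1=37/200 ∈ [1/6, 5/18) → index 1
j=2: u_2=57/200 ∈ [5/18, 4/9) → index 2
j=3: u_3=77/200 ∈ [5/18, 4/9) → index 2
j=4: u_4=97/200 ∈ [4/9, 14/27) → index 3
j=5: u_5=117/200 ∈ [14/27, 16/27) → index 4
j=6: u_6=137/200 ∈ [16/27, 13/18) → index 6
j=7: u_7=157/200 ∈ [13/18, 47/54) → index 7
j=8: u_8=177/200 ∈ [47/54, 53/54) → index 8
j=9: u_9=197/200 ∈ [53/54, 1) → index 9

0 1 2 2 3 4 6 7 8 9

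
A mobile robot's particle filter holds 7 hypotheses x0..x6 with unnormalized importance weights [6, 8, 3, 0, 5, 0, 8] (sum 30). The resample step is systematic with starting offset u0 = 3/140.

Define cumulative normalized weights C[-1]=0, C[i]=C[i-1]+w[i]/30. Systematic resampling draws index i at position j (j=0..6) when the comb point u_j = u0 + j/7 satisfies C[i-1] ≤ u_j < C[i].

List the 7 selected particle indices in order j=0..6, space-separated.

C = [1/5, 7/15, 17/30, 17/30, 11/15, 11/15, 1]
j=0: u_0=3/140 ∈ [0, 1/5) → index 0
j=1: u_1=23/140 ∈ [0, 1/5) → index 0
j=2: u_2=43/140 ∈ [1/5, 7/15) → index 1
j=3: u_3=9/20 ∈ [1/5, 7/15) → index 1
j=4: u_4=83/140 ∈ [17/30, 11/15) → index 4
j=5: u_5=103/140 ∈ [11/15, 1) → index 6
j=6: u_6=123/140 ∈ [11/15, 1) → index 6

0 0 1 1 4 6 6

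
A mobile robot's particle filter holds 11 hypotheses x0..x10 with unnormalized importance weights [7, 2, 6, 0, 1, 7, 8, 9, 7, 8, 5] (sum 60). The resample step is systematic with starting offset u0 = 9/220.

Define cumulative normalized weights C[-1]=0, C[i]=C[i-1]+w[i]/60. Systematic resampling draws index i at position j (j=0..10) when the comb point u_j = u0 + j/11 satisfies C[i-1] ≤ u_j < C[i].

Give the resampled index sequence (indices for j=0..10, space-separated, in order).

C = [7/60, 3/20, 1/4, 1/4, 4/15, 23/60, 31/60, 2/3, 47/60, 11/12, 1]
j=0: u_0=9/220 ∈ [0, 7/60) → index 0
j=1: u_1=29/220 ∈ [7/60, 3/20) → index 1
j=2: u_2=49/220 ∈ [3/20, 1/4) → index 2
j=3: u_3=69/220 ∈ [4/15, 23/60) → index 5
j=4: u_4=89/220 ∈ [23/60, 31/60) → index 6
j=5: u_5=109/220 ∈ [23/60, 31/60) → index 6
j=6: u_6=129/220 ∈ [31/60, 2/3) → index 7
j=7: u_7=149/220 ∈ [2/3, 47/60) → index 8
j=8: u_8=169/220 ∈ [2/3, 47/60) → index 8
j=9: u_9=189/220 ∈ [47/60, 11/12) → index 9
j=10: u_10=19/20 ∈ [11/12, 1) → index 10

0 1 2 5 6 6 7 8 8 9 10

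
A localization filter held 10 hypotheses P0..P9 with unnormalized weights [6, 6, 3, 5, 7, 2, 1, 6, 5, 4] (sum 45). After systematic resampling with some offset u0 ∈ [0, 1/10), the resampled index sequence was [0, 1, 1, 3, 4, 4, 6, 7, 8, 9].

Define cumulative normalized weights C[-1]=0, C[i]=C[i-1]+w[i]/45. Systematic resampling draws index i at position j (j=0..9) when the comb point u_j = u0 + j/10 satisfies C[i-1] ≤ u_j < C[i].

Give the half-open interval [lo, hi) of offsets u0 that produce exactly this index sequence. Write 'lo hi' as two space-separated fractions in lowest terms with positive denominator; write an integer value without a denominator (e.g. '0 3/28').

C = [2/15, 4/15, 1/3, 4/9, 3/5, 29/45, 2/3, 4/5, 41/45, 1]
j=0 picked index 0: u0 ∈ [0, 2/15)
j=1 picked index 1: u0 ∈ [1/30, 1/6)
j=2 picked index 1: u0 ∈ [-1/15, 1/15)
j=3 picked index 3: u0 ∈ [1/30, 13/90)
j=4 picked index 4: u0 ∈ [2/45, 1/5)
j=5 picked index 4: u0 ∈ [-1/18, 1/10)
j=6 picked index 6: u0 ∈ [2/45, 1/15)
j=7 picked index 7: u0 ∈ [-1/30, 1/10)
j=8 picked index 8: u0 ∈ [0, 1/9)
j=9 picked index 9: u0 ∈ [1/90, 1/10)
intersection: [2/45, 1/15)

2/45 1/15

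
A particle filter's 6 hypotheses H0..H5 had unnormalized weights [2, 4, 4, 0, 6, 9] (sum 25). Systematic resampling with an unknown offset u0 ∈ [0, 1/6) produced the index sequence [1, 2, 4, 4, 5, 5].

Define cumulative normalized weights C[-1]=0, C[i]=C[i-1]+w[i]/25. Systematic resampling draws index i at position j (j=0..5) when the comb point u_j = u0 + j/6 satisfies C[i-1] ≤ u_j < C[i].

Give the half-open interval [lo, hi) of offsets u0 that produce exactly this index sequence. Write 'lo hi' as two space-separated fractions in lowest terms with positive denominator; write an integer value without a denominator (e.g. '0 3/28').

2/25 7/50

C = [2/25, 6/25, 2/5, 2/5, 16/25, 1]
j=0 picked index 1: u0 ∈ [2/25, 6/25)
j=1 picked index 2: u0 ∈ [11/150, 7/30)
j=2 picked index 4: u0 ∈ [1/15, 23/75)
j=3 picked index 4: u0 ∈ [-1/10, 7/50)
j=4 picked index 5: u0 ∈ [-2/75, 1/3)
j=5 picked index 5: u0 ∈ [-29/150, 1/6)
intersection: [2/25, 7/50)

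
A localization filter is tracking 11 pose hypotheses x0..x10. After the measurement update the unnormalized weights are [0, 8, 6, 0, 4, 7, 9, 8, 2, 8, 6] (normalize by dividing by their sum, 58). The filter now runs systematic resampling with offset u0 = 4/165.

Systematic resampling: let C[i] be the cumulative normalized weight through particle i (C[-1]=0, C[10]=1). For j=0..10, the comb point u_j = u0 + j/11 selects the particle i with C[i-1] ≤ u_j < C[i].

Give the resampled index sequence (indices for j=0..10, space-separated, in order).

C = [0, 4/29, 7/29, 7/29, 9/29, 25/58, 17/29, 21/29, 22/29, 26/29, 1]
j=0: u_0=4/165 ∈ [0, 4/29) → index 1
j=1: u_1=19/165 ∈ [0, 4/29) → index 1
j=2: u_2=34/165 ∈ [4/29, 7/29) → index 2
j=3: u_3=49/165 ∈ [7/29, 9/29) → index 4
j=4: u_4=64/165 ∈ [9/29, 25/58) → index 5
j=5: u_5=79/165 ∈ [25/58, 17/29) → index 6
j=6: u_6=94/165 ∈ [25/58, 17/29) → index 6
j=7: u_7=109/165 ∈ [17/29, 21/29) → index 7
j=8: u_8=124/165 ∈ [21/29, 22/29) → index 8
j=9: u_9=139/165 ∈ [22/29, 26/29) → index 9
j=10: u_10=14/15 ∈ [26/29, 1) → index 10

1 1 2 4 5 6 6 7 8 9 10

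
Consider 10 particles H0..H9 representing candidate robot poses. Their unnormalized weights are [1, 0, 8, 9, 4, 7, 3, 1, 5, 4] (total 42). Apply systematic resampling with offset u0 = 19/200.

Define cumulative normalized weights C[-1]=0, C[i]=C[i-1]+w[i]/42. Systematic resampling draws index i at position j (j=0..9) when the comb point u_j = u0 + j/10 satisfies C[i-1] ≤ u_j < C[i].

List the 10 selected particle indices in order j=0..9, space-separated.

C = [1/42, 1/42, 3/14, 3/7, 11/21, 29/42, 16/21, 11/14, 19/21, 1]
j=0: u_0=19/200 ∈ [1/42, 3/14) → index 2
j=1: u_1=39/200 ∈ [1/42, 3/14) → index 2
j=2: u_2=59/200 ∈ [3/14, 3/7) → index 3
j=3: u_3=79/200 ∈ [3/14, 3/7) → index 3
j=4: u_4=99/200 ∈ [3/7, 11/21) → index 4
j=5: u_5=119/200 ∈ [11/21, 29/42) → index 5
j=6: u_6=139/200 ∈ [29/42, 16/21) → index 6
j=7: u_7=159/200 ∈ [11/14, 19/21) → index 8
j=8: u_8=179/200 ∈ [11/14, 19/21) → index 8
j=9: u_9=199/200 ∈ [19/21, 1) → index 9

2 2 3 3 4 5 6 8 8 9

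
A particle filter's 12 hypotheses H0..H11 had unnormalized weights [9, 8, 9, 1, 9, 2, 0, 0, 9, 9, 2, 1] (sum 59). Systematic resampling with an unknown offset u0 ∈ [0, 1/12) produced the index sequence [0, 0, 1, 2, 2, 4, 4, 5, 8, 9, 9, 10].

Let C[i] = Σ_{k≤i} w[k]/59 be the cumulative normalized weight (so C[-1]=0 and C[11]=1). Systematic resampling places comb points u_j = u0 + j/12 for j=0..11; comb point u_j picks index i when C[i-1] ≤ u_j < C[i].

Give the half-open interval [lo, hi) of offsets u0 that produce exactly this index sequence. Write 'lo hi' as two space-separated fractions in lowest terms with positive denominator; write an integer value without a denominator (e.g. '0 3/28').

C = [9/59, 17/59, 26/59, 27/59, 36/59, 38/59, 38/59, 38/59, 47/59, 56/59, 58/59, 1]
j=0 picked index 0: u0 ∈ [0, 9/59)
j=1 picked index 0: u0 ∈ [-1/12, 49/708)
j=2 picked index 1: u0 ∈ [-5/354, 43/354)
j=3 picked index 2: u0 ∈ [9/236, 45/236)
j=4 picked index 2: u0 ∈ [-8/177, 19/177)
j=5 picked index 4: u0 ∈ [29/708, 137/708)
j=6 picked index 4: u0 ∈ [-5/118, 13/118)
j=7 picked index 5: u0 ∈ [19/708, 43/708)
j=8 picked index 8: u0 ∈ [-4/177, 23/177)
j=9 picked index 9: u0 ∈ [11/236, 47/236)
j=10 picked index 9: u0 ∈ [-13/354, 41/354)
j=11 picked index 10: u0 ∈ [23/708, 47/708)
intersection: [11/236, 43/708)

11/236 43/708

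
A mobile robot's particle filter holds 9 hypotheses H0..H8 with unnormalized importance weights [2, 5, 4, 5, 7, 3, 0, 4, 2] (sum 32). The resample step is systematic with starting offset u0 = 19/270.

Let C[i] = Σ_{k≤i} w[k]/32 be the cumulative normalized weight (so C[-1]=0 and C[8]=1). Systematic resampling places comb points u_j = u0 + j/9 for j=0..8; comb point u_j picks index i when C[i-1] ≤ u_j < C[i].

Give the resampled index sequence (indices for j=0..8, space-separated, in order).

C = [1/16, 7/32, 11/32, 1/2, 23/32, 13/16, 13/16, 15/16, 1]
j=0: u_0=19/270 ∈ [1/16, 7/32) → index 1
j=1: u_1=49/270 ∈ [1/16, 7/32) → index 1
j=2: u_2=79/270 ∈ [7/32, 11/32) → index 2
j=3: u_3=109/270 ∈ [11/32, 1/2) → index 3
j=4: u_4=139/270 ∈ [1/2, 23/32) → index 4
j=5: u_5=169/270 ∈ [1/2, 23/32) → index 4
j=6: u_6=199/270 ∈ [23/32, 13/16) → index 5
j=7: u_7=229/270 ∈ [13/16, 15/16) → index 7
j=8: u_8=259/270 ∈ [15/16, 1) → index 8

1 1 2 3 4 4 5 7 8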